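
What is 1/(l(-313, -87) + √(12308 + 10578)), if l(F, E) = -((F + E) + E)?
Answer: 487/214283 - √22886/214283 ≈ 0.0015667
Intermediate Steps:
l(F, E) = -F - 2*E (l(F, E) = -((E + F) + E) = -(F + 2*E) = -F - 2*E)
1/(l(-313, -87) + √(12308 + 10578)) = 1/((-1*(-313) - 2*(-87)) + √(12308 + 10578)) = 1/((313 + 174) + √22886) = 1/(487 + √22886)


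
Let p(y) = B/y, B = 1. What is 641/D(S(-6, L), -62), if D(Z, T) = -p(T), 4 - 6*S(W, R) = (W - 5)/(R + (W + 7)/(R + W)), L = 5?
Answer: 39742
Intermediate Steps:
S(W, R) = ⅔ - (-5 + W)/(6*(R + (7 + W)/(R + W))) (S(W, R) = ⅔ - (W - 5)/(6*(R + (W + 7)/(R + W))) = ⅔ - (-5 + W)/(6*(R + (7 + W)/(R + W))))
p(y) = 1/y
D(Z, T) = -1/T
641/D(S(-6, L), -62) = 641/((-1/(-62))) = 641/((-1*(-1/62))) = 641/(1/62) = 641*62 = 39742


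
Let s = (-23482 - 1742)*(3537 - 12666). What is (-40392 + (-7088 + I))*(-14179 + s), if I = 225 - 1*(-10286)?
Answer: -8512323601773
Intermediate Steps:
I = 10511 (I = 225 + 10286 = 10511)
s = 230269896 (s = -25224*(-9129) = 230269896)
(-40392 + (-7088 + I))*(-14179 + s) = (-40392 + (-7088 + 10511))*(-14179 + 230269896) = (-40392 + 3423)*230255717 = -36969*230255717 = -8512323601773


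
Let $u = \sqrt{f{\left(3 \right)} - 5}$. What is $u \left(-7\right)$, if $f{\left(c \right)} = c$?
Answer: $- 7 i \sqrt{2} \approx - 9.8995 i$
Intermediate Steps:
$u = i \sqrt{2}$ ($u = \sqrt{3 - 5} = \sqrt{-2} = i \sqrt{2} \approx 1.4142 i$)
$u \left(-7\right) = i \sqrt{2} \left(-7\right) = - 7 i \sqrt{2}$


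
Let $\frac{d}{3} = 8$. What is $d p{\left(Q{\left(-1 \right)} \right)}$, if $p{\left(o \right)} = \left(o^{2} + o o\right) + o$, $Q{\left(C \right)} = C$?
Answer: $24$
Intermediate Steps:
$p{\left(o \right)} = o + 2 o^{2}$ ($p{\left(o \right)} = \left(o^{2} + o^{2}\right) + o = 2 o^{2} + o = o + 2 o^{2}$)
$d = 24$ ($d = 3 \cdot 8 = 24$)
$d p{\left(Q{\left(-1 \right)} \right)} = 24 \left(- (1 + 2 \left(-1\right))\right) = 24 \left(- (1 - 2)\right) = 24 \left(\left(-1\right) \left(-1\right)\right) = 24 \cdot 1 = 24$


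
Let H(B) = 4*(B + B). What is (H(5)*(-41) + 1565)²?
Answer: 5625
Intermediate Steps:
H(B) = 8*B (H(B) = 4*(2*B) = 8*B)
(H(5)*(-41) + 1565)² = ((8*5)*(-41) + 1565)² = (40*(-41) + 1565)² = (-1640 + 1565)² = (-75)² = 5625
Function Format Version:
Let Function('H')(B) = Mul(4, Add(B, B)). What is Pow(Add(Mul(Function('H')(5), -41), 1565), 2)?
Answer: 5625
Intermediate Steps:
Function('H')(B) = Mul(8, B) (Function('H')(B) = Mul(4, Mul(2, B)) = Mul(8, B))
Pow(Add(Mul(Function('H')(5), -41), 1565), 2) = Pow(Add(Mul(Mul(8, 5), -41), 1565), 2) = Pow(Add(Mul(40, -41), 1565), 2) = Pow(Add(-1640, 1565), 2) = Pow(-75, 2) = 5625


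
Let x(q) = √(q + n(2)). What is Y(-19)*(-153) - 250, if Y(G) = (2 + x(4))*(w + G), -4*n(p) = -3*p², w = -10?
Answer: 8624 + 4437*√7 ≈ 20363.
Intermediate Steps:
n(p) = 3*p²/4 (n(p) = -(-3)*p²/4 = 3*p²/4)
x(q) = √(3 + q) (x(q) = √(q + (¾)*2²) = √(q + (¾)*4) = √(q + 3) = √(3 + q))
Y(G) = (-10 + G)*(2 + √7) (Y(G) = (2 + √(3 + 4))*(-10 + G) = (2 + √7)*(-10 + G) = (-10 + G)*(2 + √7))
Y(-19)*(-153) - 250 = (-20 - 10*√7 + 2*(-19) - 19*√7)*(-153) - 250 = (-20 - 10*√7 - 38 - 19*√7)*(-153) - 250 = (-58 - 29*√7)*(-153) - 250 = (8874 + 4437*√7) - 250 = 8624 + 4437*√7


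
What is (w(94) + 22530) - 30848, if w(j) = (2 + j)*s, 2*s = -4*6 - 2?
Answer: -9566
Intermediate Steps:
s = -13 (s = (-4*6 - 2)/2 = (-24 - 2)/2 = (½)*(-26) = -13)
w(j) = -26 - 13*j (w(j) = (2 + j)*(-13) = -26 - 13*j)
(w(94) + 22530) - 30848 = ((-26 - 13*94) + 22530) - 30848 = ((-26 - 1222) + 22530) - 30848 = (-1248 + 22530) - 30848 = 21282 - 30848 = -9566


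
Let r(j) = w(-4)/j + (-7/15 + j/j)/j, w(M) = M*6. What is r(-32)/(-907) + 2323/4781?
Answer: 31551824/65045505 ≈ 0.48507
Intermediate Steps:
w(M) = 6*M
r(j) = -352/(15*j) (r(j) = (6*(-4))/j + (-7/15 + j/j)/j = -24/j + (-7*1/15 + 1)/j = -24/j + (-7/15 + 1)/j = -24/j + 8/(15*j) = -352/(15*j))
r(-32)/(-907) + 2323/4781 = -352/15/(-32)/(-907) + 2323/4781 = -352/15*(-1/32)*(-1/907) + 2323*(1/4781) = (11/15)*(-1/907) + 2323/4781 = -11/13605 + 2323/4781 = 31551824/65045505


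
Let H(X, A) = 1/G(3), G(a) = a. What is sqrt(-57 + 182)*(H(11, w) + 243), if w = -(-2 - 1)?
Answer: 3650*sqrt(5)/3 ≈ 2720.6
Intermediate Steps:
w = 3 (w = -1*(-3) = 3)
H(X, A) = 1/3
sqrt(-57 + 182)*(H(11, w) + 243) = sqrt(-57 + 182)*(1/3 + 243) = sqrt(125)*(730/3) = (5*sqrt(5))*(730/3) = 3650*sqrt(5)/3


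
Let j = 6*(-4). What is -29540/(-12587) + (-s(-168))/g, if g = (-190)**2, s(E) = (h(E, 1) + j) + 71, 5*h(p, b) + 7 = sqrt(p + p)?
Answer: 70119739/29894125 - I*sqrt(21)/45125 ≈ 2.3456 - 0.00010155*I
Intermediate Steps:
h(p, b) = -7/5 + sqrt(2)*sqrt(p)/5 (h(p, b) = -7/5 + sqrt(p + p)/5 = -7/5 + sqrt(2*p)/5 = -7/5 + (sqrt(2)*sqrt(p))/5 = -7/5 + sqrt(2)*sqrt(p)/5)
j = -24
s(E) = 228/5 + sqrt(2)*sqrt(E)/5 (s(E) = ((-7/5 + sqrt(2)*sqrt(E)/5) - 24) + 71 = (-127/5 + sqrt(2)*sqrt(E)/5) + 71 = 228/5 + sqrt(2)*sqrt(E)/5)
g = 36100
-29540/(-12587) + (-s(-168))/g = -29540/(-12587) - (228/5 + sqrt(2)*sqrt(-168)/5)/36100 = -29540*(-1/12587) - (228/5 + sqrt(2)*(2*I*sqrt(42))/5)*(1/36100) = 29540/12587 - (228/5 + 4*I*sqrt(21)/5)*(1/36100) = 29540/12587 + (-228/5 - 4*I*sqrt(21)/5)*(1/36100) = 29540/12587 + (-3/2375 - I*sqrt(21)/45125) = 70119739/29894125 - I*sqrt(21)/45125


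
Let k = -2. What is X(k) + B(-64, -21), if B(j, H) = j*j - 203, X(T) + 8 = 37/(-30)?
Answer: 116513/30 ≈ 3883.8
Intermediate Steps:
X(T) = -277/30 (X(T) = -8 + 37/(-30) = -8 + 37*(-1/30) = -8 - 37/30 = -277/30)
B(j, H) = -203 + j² (B(j, H) = j² - 203 = -203 + j²)
X(k) + B(-64, -21) = -277/30 + (-203 + (-64)²) = -277/30 + (-203 + 4096) = -277/30 + 3893 = 116513/30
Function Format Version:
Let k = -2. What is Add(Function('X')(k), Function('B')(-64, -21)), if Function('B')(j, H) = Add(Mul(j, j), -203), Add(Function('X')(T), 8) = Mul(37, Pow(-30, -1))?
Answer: Rational(116513, 30) ≈ 3883.8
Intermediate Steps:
Function('X')(T) = Rational(-277, 30) (Function('X')(T) = Add(-8, Mul(37, Pow(-30, -1))) = Add(-8, Mul(37, Rational(-1, 30))) = Add(-8, Rational(-37, 30)) = Rational(-277, 30))
Function('B')(j, H) = Add(-203, Pow(j, 2)) (Function('B')(j, H) = Add(Pow(j, 2), -203) = Add(-203, Pow(j, 2)))
Add(Function('X')(k), Function('B')(-64, -21)) = Add(Rational(-277, 30), Add(-203, Pow(-64, 2))) = Add(Rational(-277, 30), Add(-203, 4096)) = Add(Rational(-277, 30), 3893) = Rational(116513, 30)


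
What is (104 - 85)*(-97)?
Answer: -1843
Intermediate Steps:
(104 - 85)*(-97) = 19*(-97) = -1843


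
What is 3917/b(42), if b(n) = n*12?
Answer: 3917/504 ≈ 7.7718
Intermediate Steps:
b(n) = 12*n
3917/b(42) = 3917/((12*42)) = 3917/504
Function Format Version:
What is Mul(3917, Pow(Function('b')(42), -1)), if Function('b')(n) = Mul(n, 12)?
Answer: Rational(3917, 504) ≈ 7.7718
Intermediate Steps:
Function('b')(n) = Mul(12, n)
Mul(3917, Pow(Function('b')(42), -1)) = Mul(3917, Pow(Mul(12, 42), -1)) = Mul(3917, Pow(504, -1)) = Mul(3917, Rational(1, 504)) = Rational(3917, 504)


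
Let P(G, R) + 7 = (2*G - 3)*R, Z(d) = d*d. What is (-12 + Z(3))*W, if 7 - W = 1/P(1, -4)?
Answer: -22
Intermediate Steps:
Z(d) = d**2
P(G, R) = -7 + R*(-3 + 2*G) (P(G, R) = -7 + (2*G - 3)*R = -7 + (-3 + 2*G)*R = -7 + R*(-3 + 2*G))
W = 22/3 (W = 7 - 1/(-7 - 3*(-4) + 2*1*(-4)) = 7 - 1/(-7 + 12 - 8) = 7 - 1/(-3) = 7 - 1*(-1/3) = 7 + 1/3 = 22/3 ≈ 7.3333)
(-12 + Z(3))*W = (-12 + 3**2)*(22/3) = (-12 + 9)*(22/3) = -3*22/3 = -22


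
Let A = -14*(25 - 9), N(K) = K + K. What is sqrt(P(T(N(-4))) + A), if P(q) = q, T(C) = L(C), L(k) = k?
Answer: 2*I*sqrt(58) ≈ 15.232*I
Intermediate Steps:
N(K) = 2*K
T(C) = C
A = -224 (A = -14*16 = -224)
sqrt(P(T(N(-4))) + A) = sqrt(2*(-4) - 224) = sqrt(-8 - 224) = sqrt(-232) = 2*I*sqrt(58)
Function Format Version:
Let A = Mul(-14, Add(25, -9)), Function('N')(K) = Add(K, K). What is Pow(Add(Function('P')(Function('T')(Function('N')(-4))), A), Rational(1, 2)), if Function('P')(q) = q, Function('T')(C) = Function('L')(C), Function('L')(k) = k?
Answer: Mul(2, I, Pow(58, Rational(1, 2))) ≈ Mul(15.232, I)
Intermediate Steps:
Function('N')(K) = Mul(2, K)
Function('T')(C) = C
A = -224 (A = Mul(-14, 16) = -224)
Pow(Add(Function('P')(Function('T')(Function('N')(-4))), A), Rational(1, 2)) = Pow(Add(Mul(2, -4), -224), Rational(1, 2)) = Pow(Add(-8, -224), Rational(1, 2)) = Pow(-232, Rational(1, 2)) = Mul(2, I, Pow(58, Rational(1, 2)))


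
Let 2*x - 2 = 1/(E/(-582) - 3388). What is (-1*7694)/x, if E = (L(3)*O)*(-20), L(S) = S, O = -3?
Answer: -5057512408/657235 ≈ -7695.1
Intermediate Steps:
E = 180 (E = (3*(-3))*(-20) = -9*(-20) = 180)
x = 657235/657332 (x = 1 + 1/(2*(180/(-582) - 3388)) = 1 + 1/(2*(180*(-1/582) - 3388)) = 1 + 1/(2*(-30/97 - 3388)) = 1 + 1/(2*(-328666/97)) = 1 + (½)*(-97/328666) = 1 - 97/657332 = 657235/657332 ≈ 0.99985)
(-1*7694)/x = (-1*7694)/(657235/657332) = -7694*657332/657235 = -5057512408/657235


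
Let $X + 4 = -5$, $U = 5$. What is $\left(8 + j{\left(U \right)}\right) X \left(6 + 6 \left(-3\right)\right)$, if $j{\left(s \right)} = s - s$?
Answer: $864$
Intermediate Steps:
$X = -9$ ($X = -4 - 5 = -9$)
$j{\left(s \right)} = 0$
$\left(8 + j{\left(U \right)}\right) X \left(6 + 6 \left(-3\right)\right) = \left(8 + 0\right) \left(-9\right) \left(6 + 6 \left(-3\right)\right) = 8 \left(-9\right) \left(6 - 18\right) = \left(-72\right) \left(-12\right) = 864$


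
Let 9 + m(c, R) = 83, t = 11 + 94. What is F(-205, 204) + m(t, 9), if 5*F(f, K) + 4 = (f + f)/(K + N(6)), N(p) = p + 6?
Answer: 39323/540 ≈ 72.820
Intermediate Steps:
t = 105
m(c, R) = 74 (m(c, R) = -9 + 83 = 74)
N(p) = 6 + p
F(f, K) = -⅘ + 2*f/(5*(12 + K)) (F(f, K) = -⅘ + ((f + f)/(K + (6 + 6)))/5 = -⅘ + ((2*f)/(K + 12))/5 = -⅘ + ((2*f)/(12 + K))/5 = -⅘ + (2*f/(12 + K))/5 = -⅘ + 2*f/(5*(12 + K)))
F(-205, 204) + m(t, 9) = 2*(-24 - 205 - 2*204)/(5*(12 + 204)) + 74 = (⅖)*(-24 - 205 - 408)/216 + 74 = (⅖)*(1/216)*(-637) + 74 = -637/540 + 74 = 39323/540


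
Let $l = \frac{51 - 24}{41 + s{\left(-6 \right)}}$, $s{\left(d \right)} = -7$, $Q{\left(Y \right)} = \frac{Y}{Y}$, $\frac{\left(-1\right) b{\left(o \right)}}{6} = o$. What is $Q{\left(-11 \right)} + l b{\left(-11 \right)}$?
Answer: $\frac{908}{17} \approx 53.412$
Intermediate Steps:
$b{\left(o \right)} = - 6 o$
$Q{\left(Y \right)} = 1$
$l = \frac{27}{34}$ ($l = \frac{51 - 24}{41 - 7} = \frac{27}{34} \approx 0.79412$)
$Q{\left(-11 \right)} + l b{\left(-11 \right)} = 1 + \frac{27 \left(\left(-6\right) \left(-11\right)\right)}{34} = 1 + \frac{27}{34} \cdot 66 = 1 + \frac{891}{17} = \frac{908}{17}$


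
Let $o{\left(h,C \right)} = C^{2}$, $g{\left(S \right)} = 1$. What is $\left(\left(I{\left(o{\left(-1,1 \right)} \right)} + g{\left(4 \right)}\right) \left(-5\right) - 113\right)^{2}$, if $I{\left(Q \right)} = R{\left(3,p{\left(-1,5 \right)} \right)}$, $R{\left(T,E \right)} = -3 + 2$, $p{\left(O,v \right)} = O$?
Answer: $12769$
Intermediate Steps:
$R{\left(T,E \right)} = -1$
$I{\left(Q \right)} = -1$
$\left(\left(I{\left(o{\left(-1,1 \right)} \right)} + g{\left(4 \right)}\right) \left(-5\right) - 113\right)^{2} = \left(\left(-1 + 1\right) \left(-5\right) - 113\right)^{2} = \left(0 \left(-5\right) - 113\right)^{2} = \left(0 - 113\right)^{2} = \left(-113\right)^{2} = 12769$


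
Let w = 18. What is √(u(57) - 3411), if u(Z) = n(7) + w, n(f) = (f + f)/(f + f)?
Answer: 8*I*√53 ≈ 58.241*I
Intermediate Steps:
n(f) = 1 (n(f) = (2*f)/((2*f)) = (2*f)*(1/(2*f)) = 1)
u(Z) = 19 (u(Z) = 1 + 18 = 19)
√(u(57) - 3411) = √(19 - 3411) = √(-3392) = 8*I*√53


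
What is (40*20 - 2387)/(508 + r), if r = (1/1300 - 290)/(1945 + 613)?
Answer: -5277409800/1688926201 ≈ -3.1247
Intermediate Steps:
r = -376999/3325400 (r = (1/1300 - 290)/2558 = -376999/1300*1/2558 = -376999/3325400 ≈ -0.11337)
(40*20 - 2387)/(508 + r) = (40*20 - 2387)/(508 - 376999/3325400) = (800 - 2387)/(1688926201/3325400) = -1587*3325400/1688926201 = -5277409800/1688926201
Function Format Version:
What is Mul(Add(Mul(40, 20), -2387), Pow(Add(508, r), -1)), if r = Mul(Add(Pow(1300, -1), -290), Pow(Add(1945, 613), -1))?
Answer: Rational(-5277409800, 1688926201) ≈ -3.1247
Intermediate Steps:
r = Rational(-376999, 3325400) (r = Mul(Add(Rational(1, 1300), -290), Pow(2558, -1)) = Mul(Rational(-376999, 1300), Rational(1, 2558)) = Rational(-376999, 3325400) ≈ -0.11337)
Mul(Add(Mul(40, 20), -2387), Pow(Add(508, r), -1)) = Mul(Add(Mul(40, 20), -2387), Pow(Add(508, Rational(-376999, 3325400)), -1)) = Mul(Add(800, -2387), Pow(Rational(1688926201, 3325400), -1)) = Mul(-1587, Rational(3325400, 1688926201)) = Rational(-5277409800, 1688926201)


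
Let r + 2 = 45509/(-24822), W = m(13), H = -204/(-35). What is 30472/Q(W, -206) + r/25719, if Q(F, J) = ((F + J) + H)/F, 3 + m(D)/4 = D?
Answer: -13617264019461059/1789426841454 ≈ -7609.8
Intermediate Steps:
m(D) = -12 + 4*D
H = 204/35 (H = -204*(-1/35) = 204/35 ≈ 5.8286)
W = 40 (W = -12 + 4*13 = -12 + 52 = 40)
r = -95153/24822 (r = -2 + 45509/(-24822) = -2 + 45509*(-1/24822) = -2 - 45509/24822 = -95153/24822 ≈ -3.8334)
Q(F, J) = (204/35 + F + J)/F (Q(F, J) = ((F + J) + 204/35)/F = (204/35 + F + J)/F)
30472/Q(W, -206) + r/25719 = 30472/(((204/35 + 40 - 206)/40)) - 95153/24822/25719 = 30472/(((1/40)*(-5606/35))) - 95153/24822*1/25719 = 30472/(-2803/700) - 95153/638397018 = 30472*(-700/2803) - 95153/638397018 = -21330400/2803 - 95153/638397018 = -13617264019461059/1789426841454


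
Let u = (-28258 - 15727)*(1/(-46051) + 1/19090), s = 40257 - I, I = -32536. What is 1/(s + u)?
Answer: 175822718/12798425935457 ≈ 1.3738e-5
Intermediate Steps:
s = 72793 (s = 40257 - 1*(-32536) = 40257 + 32536 = 72793)
u = -237175917/175822718 (u = -43985*(-1/46051 + 1/19090) = -43985*26961/879113590 = -237175917/175822718 ≈ -1.3489)
1/(s + u) = 1/(72793 - 237175917/175822718) = 1/(12798425935457/175822718) = 175822718/12798425935457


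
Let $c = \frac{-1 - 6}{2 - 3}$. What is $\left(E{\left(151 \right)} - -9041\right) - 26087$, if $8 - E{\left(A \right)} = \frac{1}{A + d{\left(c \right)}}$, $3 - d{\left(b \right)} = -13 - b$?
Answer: $- \frac{2964613}{174} \approx -17038.0$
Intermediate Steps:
$c = 7$ ($c = - \frac{7}{-1} = \left(-7\right) \left(-1\right) = 7$)
$d{\left(b \right)} = 16 + b$ ($d{\left(b \right)} = 3 - \left(-13 - b\right) = 3 + \left(13 + b\right) = 16 + b$)
$E{\left(A \right)} = 8 - \frac{1}{23 + A}$ ($E{\left(A \right)} = 8 - \frac{1}{A + \left(16 + 7\right)} = 8 - \frac{1}{A + 23} = 8 - \frac{1}{23 + A}$)
$\left(E{\left(151 \right)} - -9041\right) - 26087 = \left(\frac{183 + 8 \cdot 151}{23 + 151} - -9041\right) - 26087 = \left(\frac{183 + 1208}{174} + \left(-6251 + 15292\right)\right) - 26087 = \left(\frac{1}{174} \cdot 1391 + 9041\right) - 26087 = \left(\frac{1391}{174} + 9041\right) - 26087 = \frac{1574525}{174} - 26087 = - \frac{2964613}{174}$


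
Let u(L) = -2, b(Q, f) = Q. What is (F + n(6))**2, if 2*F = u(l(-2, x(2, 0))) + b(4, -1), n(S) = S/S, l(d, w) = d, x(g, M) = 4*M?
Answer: 4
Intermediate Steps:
n(S) = 1
F = 1 (F = (-2 + 4)/2 = (1/2)*2 = 1)
(F + n(6))**2 = (1 + 1)**2 = 2**2 = 4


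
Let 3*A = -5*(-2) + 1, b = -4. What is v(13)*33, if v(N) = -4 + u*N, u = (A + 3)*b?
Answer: -11572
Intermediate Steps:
A = 11/3 (A = (-5*(-2) + 1)/3 = (10 + 1)/3 = (⅓)*11 = 11/3 ≈ 3.6667)
u = -80/3 (u = (11/3 + 3)*(-4) = (20/3)*(-4) = -80/3 ≈ -26.667)
v(N) = -4 - 80*N/3
v(13)*33 = (-4 - 80/3*13)*33 = (-4 - 1040/3)*33 = -1052/3*33 = -11572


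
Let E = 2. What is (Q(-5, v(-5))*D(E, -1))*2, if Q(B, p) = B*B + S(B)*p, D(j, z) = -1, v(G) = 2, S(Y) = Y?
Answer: -30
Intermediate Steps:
Q(B, p) = B² + B*p (Q(B, p) = B*B + B*p = B² + B*p)
(Q(-5, v(-5))*D(E, -1))*2 = (-5*(-5 + 2)*(-1))*2 = (-5*(-3)*(-1))*2 = (15*(-1))*2 = -15*2 = -30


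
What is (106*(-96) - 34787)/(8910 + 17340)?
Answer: -44963/26250 ≈ -1.7129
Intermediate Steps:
(106*(-96) - 34787)/(8910 + 17340) = (-10176 - 34787)/26250 = -44963*1/26250 = -44963/26250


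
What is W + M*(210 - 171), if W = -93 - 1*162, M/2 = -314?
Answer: -24747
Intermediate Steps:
M = -628 (M = 2*(-314) = -628)
W = -255 (W = -93 - 162 = -255)
W + M*(210 - 171) = -255 - 628*(210 - 171) = -255 - 628*39 = -255 - 24492 = -24747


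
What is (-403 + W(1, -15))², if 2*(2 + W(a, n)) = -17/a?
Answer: 683929/4 ≈ 1.7098e+5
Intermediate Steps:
W(a, n) = -2 - 17/(2*a) (W(a, n) = -2 + (-17/a)/2 = -2 - 17/(2*a))
(-403 + W(1, -15))² = (-403 + (-2 - 17/2/1))² = (-403 + (-2 - 17/2*1))² = (-403 + (-2 - 17/2))² = (-403 - 21/2)² = (-827/2)² = 683929/4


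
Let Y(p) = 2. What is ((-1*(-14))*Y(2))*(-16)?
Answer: -448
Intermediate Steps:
((-1*(-14))*Y(2))*(-16) = (-1*(-14)*2)*(-16) = (14*2)*(-16) = 28*(-16) = -448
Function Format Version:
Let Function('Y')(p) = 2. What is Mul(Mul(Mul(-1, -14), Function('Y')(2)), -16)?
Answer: -448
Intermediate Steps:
Mul(Mul(Mul(-1, -14), Function('Y')(2)), -16) = Mul(Mul(Mul(-1, -14), 2), -16) = Mul(Mul(14, 2), -16) = Mul(28, -16) = -448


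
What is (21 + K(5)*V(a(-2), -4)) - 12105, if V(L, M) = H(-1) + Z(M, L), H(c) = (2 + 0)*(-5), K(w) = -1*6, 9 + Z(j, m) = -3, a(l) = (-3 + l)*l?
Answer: -11952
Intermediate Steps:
a(l) = l*(-3 + l)
Z(j, m) = -12 (Z(j, m) = -9 - 3 = -12)
K(w) = -6
H(c) = -10 (H(c) = 2*(-5) = -10)
V(L, M) = -22 (V(L, M) = -10 - 12 = -22)
(21 + K(5)*V(a(-2), -4)) - 12105 = (21 - 6*(-22)) - 12105 = (21 + 132) - 12105 = 153 - 12105 = -11952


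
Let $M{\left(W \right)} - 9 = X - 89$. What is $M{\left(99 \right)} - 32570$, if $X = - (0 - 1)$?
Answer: $-32649$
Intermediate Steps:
$X = 1$ ($X = \left(-1\right) \left(-1\right) = 1$)
$M{\left(W \right)} = -79$ ($M{\left(W \right)} = 9 + \left(1 - 89\right) = 9 - 88 = -79$)
$M{\left(99 \right)} - 32570 = -79 - 32570 = -32649$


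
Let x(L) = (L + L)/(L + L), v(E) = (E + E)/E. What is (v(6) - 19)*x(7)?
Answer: -17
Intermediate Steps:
v(E) = 2 (v(E) = (2*E)/E = 2)
x(L) = 1 (x(L) = (2*L)/((2*L)) = (2*L)*(1/(2*L)) = 1)
(v(6) - 19)*x(7) = (2 - 19)*1 = -17*1 = -17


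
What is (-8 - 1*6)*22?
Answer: -308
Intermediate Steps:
(-8 - 1*6)*22 = (-8 - 6)*22 = -14*22 = -308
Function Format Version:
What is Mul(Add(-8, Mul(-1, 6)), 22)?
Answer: -308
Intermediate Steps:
Mul(Add(-8, Mul(-1, 6)), 22) = Mul(Add(-8, -6), 22) = Mul(-14, 22) = -308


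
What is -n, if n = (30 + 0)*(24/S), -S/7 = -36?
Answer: -20/7 ≈ -2.8571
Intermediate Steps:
S = 252 (S = -7*(-36) = 252)
n = 20/7 (n = (30 + 0)*(24/252) = 30*(24*(1/252)) = 30*(2/21) = 20/7 ≈ 2.8571)
-n = -1*20/7 = -20/7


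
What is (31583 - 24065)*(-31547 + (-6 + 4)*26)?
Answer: -237561282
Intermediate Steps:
(31583 - 24065)*(-31547 + (-6 + 4)*26) = 7518*(-31547 - 2*26) = 7518*(-31547 - 52) = 7518*(-31599) = -237561282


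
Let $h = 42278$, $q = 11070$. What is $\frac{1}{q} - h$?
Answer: $- \frac{468017459}{11070} \approx -42278.0$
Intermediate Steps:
$\frac{1}{q} - h = \frac{1}{11070} - 42278 = - \frac{468017459}{11070}$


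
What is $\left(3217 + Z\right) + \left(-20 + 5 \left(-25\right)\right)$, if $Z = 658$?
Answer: $3730$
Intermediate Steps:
$\left(3217 + Z\right) + \left(-20 + 5 \left(-25\right)\right) = \left(3217 + 658\right) + \left(-20 + 5 \left(-25\right)\right) = 3875 - 145 = 3730$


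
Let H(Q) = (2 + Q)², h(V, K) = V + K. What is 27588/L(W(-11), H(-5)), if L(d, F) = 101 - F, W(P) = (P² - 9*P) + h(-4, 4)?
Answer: 6897/23 ≈ 299.87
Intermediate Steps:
h(V, K) = K + V
W(P) = P² - 9*P (W(P) = (P² - 9*P) + (4 - 4) = (P² - 9*P) + 0 = P² - 9*P)
27588/L(W(-11), H(-5)) = 27588/(101 - (2 - 5)²) = 27588/(101 - 1*(-3)²) = 27588/(101 - 1*9) = 27588/(101 - 9) = 27588/92 = 27588*(1/92) = 6897/23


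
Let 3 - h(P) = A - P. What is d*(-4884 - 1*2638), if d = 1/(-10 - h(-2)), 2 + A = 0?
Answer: 7522/13 ≈ 578.62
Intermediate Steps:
A = -2 (A = -2 + 0 = -2)
h(P) = 5 + P (h(P) = 3 - (-2 - P) = 3 + (2 + P) = 5 + P)
d = -1/13 (d = 1/(-10 - (5 - 2)) = 1/(-10 - 1*3) = 1/(-10 - 3) = 1/(-13) = -1/13 ≈ -0.076923)
d*(-4884 - 1*2638) = -(-4884 - 1*2638)/13 = -(-4884 - 2638)/13 = -1/13*(-7522) = 7522/13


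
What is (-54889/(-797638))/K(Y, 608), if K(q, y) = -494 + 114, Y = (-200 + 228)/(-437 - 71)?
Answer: -54889/303102440 ≈ -0.00018109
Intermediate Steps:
Y = -7/127 (Y = 28/(-508) = 28*(-1/508) = -7/127 ≈ -0.055118)
K(q, y) = -380
(-54889/(-797638))/K(Y, 608) = -54889/(-797638)/(-380) = -54889*(-1/797638)*(-1/380) = (54889/797638)*(-1/380) = -54889/303102440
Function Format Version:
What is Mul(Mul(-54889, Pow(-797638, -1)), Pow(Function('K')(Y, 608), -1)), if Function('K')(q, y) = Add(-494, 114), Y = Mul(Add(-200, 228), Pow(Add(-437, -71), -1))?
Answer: Rational(-54889, 303102440) ≈ -0.00018109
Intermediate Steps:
Y = Rational(-7, 127) (Y = Mul(28, Pow(-508, -1)) = Mul(28, Rational(-1, 508)) = Rational(-7, 127) ≈ -0.055118)
Function('K')(q, y) = -380
Mul(Mul(-54889, Pow(-797638, -1)), Pow(Function('K')(Y, 608), -1)) = Mul(Mul(-54889, Pow(-797638, -1)), Pow(-380, -1)) = Mul(Mul(-54889, Rational(-1, 797638)), Rational(-1, 380)) = Mul(Rational(54889, 797638), Rational(-1, 380)) = Rational(-54889, 303102440)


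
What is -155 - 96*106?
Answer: -10331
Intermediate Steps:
-155 - 96*106 = -155 - 10176 = -10331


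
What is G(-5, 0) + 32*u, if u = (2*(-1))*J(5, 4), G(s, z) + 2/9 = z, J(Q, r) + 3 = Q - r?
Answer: 1150/9 ≈ 127.78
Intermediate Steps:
J(Q, r) = -3 + Q - r (J(Q, r) = -3 + (Q - r) = -3 + Q - r)
G(s, z) = -2/9 + z
u = 4 (u = (2*(-1))*(-3 + 5 - 1*4) = -2*(-3 + 5 - 4) = -2*(-2) = 4)
G(-5, 0) + 32*u = (-2/9 + 0) + 32*4 = -2/9 + 128 = 1150/9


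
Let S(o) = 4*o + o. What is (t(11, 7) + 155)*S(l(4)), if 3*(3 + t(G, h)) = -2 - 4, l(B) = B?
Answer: 3000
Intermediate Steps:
t(G, h) = -5 (t(G, h) = -3 + (-2 - 4)/3 = -3 + (⅓)*(-6) = -3 - 2 = -5)
S(o) = 5*o
(t(11, 7) + 155)*S(l(4)) = (-5 + 155)*(5*4) = 150*20 = 3000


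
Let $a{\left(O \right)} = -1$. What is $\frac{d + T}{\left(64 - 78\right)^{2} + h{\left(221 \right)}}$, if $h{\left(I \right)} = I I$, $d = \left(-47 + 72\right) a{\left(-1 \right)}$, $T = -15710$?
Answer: $- \frac{15735}{49037} \approx -0.32088$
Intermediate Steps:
$d = -25$ ($d = \left(-47 + 72\right) \left(-1\right) = 25 \left(-1\right) = -25$)
$h{\left(I \right)} = I^{2}$
$\frac{d + T}{\left(64 - 78\right)^{2} + h{\left(221 \right)}} = \frac{-25 - 15710}{\left(64 - 78\right)^{2} + 221^{2}} = - \frac{15735}{\left(-14\right)^{2} + 48841} = - \frac{15735}{196 + 48841} = - \frac{15735}{49037}$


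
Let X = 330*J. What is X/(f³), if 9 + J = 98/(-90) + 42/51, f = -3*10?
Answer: 19492/172125 ≈ 0.11324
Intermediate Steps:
f = -30
J = -7088/765 (J = -9 + (98/(-90) + 42/51) = -9 + (98*(-1/90) + 42*(1/51)) = -9 + (-49/45 + 14/17) = -9 - 203/765 = -7088/765 ≈ -9.2654)
X = -155936/51 (X = 330*(-7088/765) = -155936/51 ≈ -3057.6)
X/(f³) = -155936/(51*((-30)³)) = -155936/51/(-27000) = -155936/51*(-1/27000) = 19492/172125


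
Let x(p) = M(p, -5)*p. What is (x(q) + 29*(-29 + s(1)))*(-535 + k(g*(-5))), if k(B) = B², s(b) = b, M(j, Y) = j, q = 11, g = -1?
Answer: 352410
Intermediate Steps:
x(p) = p² (x(p) = p*p = p²)
(x(q) + 29*(-29 + s(1)))*(-535 + k(g*(-5))) = (11² + 29*(-29 + 1))*(-535 + (-1*(-5))²) = (121 + 29*(-28))*(-535 + 5²) = (121 - 812)*(-535 + 25) = -691*(-510) = 352410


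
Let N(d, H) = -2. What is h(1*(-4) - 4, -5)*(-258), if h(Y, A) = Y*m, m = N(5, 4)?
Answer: -4128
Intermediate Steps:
m = -2
h(Y, A) = -2*Y (h(Y, A) = Y*(-2) = -2*Y)
h(1*(-4) - 4, -5)*(-258) = -2*(1*(-4) - 4)*(-258) = -2*(-4 - 4)*(-258) = -2*(-8)*(-258) = 16*(-258) = -4128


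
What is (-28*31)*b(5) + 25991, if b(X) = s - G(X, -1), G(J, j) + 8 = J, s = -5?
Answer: 27727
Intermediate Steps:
G(J, j) = -8 + J
b(X) = 3 - X (b(X) = -5 - (-8 + X) = -5 + (8 - X) = 3 - X)
(-28*31)*b(5) + 25991 = (-28*31)*(3 - 1*5) + 25991 = -868*(3 - 5) + 25991 = -868*(-2) + 25991 = 1736 + 25991 = 27727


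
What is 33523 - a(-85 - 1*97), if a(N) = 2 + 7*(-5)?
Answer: 33556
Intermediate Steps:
a(N) = -33 (a(N) = 2 - 35 = -33)
33523 - a(-85 - 1*97) = 33523 - 1*(-33) = 33523 + 33 = 33556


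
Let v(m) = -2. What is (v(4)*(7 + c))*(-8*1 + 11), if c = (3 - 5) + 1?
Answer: -36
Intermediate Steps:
c = -1 (c = -2 + 1 = -1)
(v(4)*(7 + c))*(-8*1 + 11) = (-2*(7 - 1))*(-8*1 + 11) = (-2*6)*(-8 + 11) = -12*3 = -36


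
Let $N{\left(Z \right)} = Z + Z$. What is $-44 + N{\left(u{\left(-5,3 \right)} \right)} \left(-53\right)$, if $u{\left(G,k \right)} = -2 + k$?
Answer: $-150$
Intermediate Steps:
$N{\left(Z \right)} = 2 Z$
$-44 + N{\left(u{\left(-5,3 \right)} \right)} \left(-53\right) = -44 + 2 \left(-2 + 3\right) \left(-53\right) = -44 + 2 \cdot 1 \left(-53\right) = -44 + 2 \left(-53\right) = -44 - 106 = -150$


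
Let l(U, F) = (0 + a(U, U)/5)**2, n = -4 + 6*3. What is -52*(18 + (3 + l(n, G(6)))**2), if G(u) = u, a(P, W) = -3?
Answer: -951912/625 ≈ -1523.1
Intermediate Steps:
n = 14 (n = -4 + 18 = 14)
l(U, F) = 9/25 (l(U, F) = (0 - 3/5)**2 = (-3/5)**2 = 9/25)
-52*(18 + (3 + l(n, G(6)))**2) = -52*(18 + (3 + 9/25)**2) = -52*(18 + (84/25)**2) = -52*(18 + 7056/625) = -52*18306/625 = -951912/625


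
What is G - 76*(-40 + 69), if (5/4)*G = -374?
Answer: -12516/5 ≈ -2503.2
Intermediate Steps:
G = -1496/5 (G = (4/5)*(-374) = -1496/5 ≈ -299.20)
G - 76*(-40 + 69) = -1496/5 - 76*(-40 + 69) = -1496/5 - 76*29 = -1496/5 - 2204 = -12516/5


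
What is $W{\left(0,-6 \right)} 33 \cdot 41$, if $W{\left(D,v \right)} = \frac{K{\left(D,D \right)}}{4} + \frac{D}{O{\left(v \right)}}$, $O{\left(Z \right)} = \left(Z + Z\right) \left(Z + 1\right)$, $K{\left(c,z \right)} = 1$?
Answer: $\frac{1353}{4} \approx 338.25$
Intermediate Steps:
$O{\left(Z \right)} = 2 Z \left(1 + Z\right)$
$W{\left(D,v \right)} = \frac{1}{4} + \frac{D}{2 v \left(1 + v\right)}$ ($W{\left(D,v \right)} = 1 \cdot \frac{1}{4} + \frac{D}{2 v \left(1 + v\right)} = 1 \cdot \frac{1}{4} + D \frac{1}{2 v \left(1 + v\right)} = \frac{1}{4} + \frac{D}{2 v \left(1 + v\right)}$)
$W{\left(0,-6 \right)} 33 \cdot 41 = \frac{2 \cdot 0 - 6 \left(1 - 6\right)}{4 \left(-6\right) \left(1 - 6\right)} 33 \cdot 41 = \frac{1}{4} \left(- \frac{1}{6}\right) \frac{1}{-5} \left(0 - -30\right) 33 \cdot 41 = \frac{1}{4} \left(- \frac{1}{6}\right) \left(- \frac{1}{5}\right) \left(0 + 30\right) 33 \cdot 41 = \frac{1}{4} \left(- \frac{1}{6}\right) \left(- \frac{1}{5}\right) 30 \cdot 33 \cdot 41 = \frac{1}{4} \cdot 33 \cdot 41 = \frac{33}{4} \cdot 41 = \frac{1353}{4}$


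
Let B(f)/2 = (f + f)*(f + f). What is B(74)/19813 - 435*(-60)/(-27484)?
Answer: 171724943/136135123 ≈ 1.2614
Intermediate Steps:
B(f) = 8*f² (B(f) = 2*((f + f)*(f + f)) = 2*((2*f)*(2*f)) = 2*(4*f²) = 8*f²)
B(74)/19813 - 435*(-60)/(-27484) = (8*74²)/19813 - 435*(-60)/(-27484) = (8*5476)*(1/19813) + 26100*(-1/27484) = 43808*(1/19813) - 6525/6871 = 43808/19813 - 6525/6871 = 171724943/136135123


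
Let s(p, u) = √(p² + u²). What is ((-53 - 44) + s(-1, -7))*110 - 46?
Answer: -10716 + 550*√2 ≈ -9938.2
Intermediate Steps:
((-53 - 44) + s(-1, -7))*110 - 46 = ((-53 - 44) + √((-1)² + (-7)²))*110 - 46 = (-97 + √(1 + 49))*110 - 46 = (-97 + √50)*110 - 46 = (-97 + 5*√2)*110 - 46 = (-10670 + 550*√2) - 46 = -10716 + 550*√2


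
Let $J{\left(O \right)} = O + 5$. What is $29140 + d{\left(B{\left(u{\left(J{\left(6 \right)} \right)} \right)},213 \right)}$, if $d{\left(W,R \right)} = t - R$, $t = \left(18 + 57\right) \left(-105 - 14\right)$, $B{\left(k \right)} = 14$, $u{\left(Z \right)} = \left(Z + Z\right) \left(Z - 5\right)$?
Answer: $20002$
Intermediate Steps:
$J{\left(O \right)} = 5 + O$
$u{\left(Z \right)} = 2 Z \left(-5 + Z\right)$
$t = -8925$ ($t = 75 \left(-119\right) = -8925$)
$d{\left(W,R \right)} = -8925 - R$
$29140 + d{\left(B{\left(u{\left(J{\left(6 \right)} \right)} \right)},213 \right)} = 29140 - 9138 = 20002$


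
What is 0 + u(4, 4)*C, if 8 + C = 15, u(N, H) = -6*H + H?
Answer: -140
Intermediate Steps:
u(N, H) = -5*H
C = 7 (C = -8 + 15 = 7)
0 + u(4, 4)*C = 0 - 5*4*7 = 0 - 20*7 = 0 - 140 = -140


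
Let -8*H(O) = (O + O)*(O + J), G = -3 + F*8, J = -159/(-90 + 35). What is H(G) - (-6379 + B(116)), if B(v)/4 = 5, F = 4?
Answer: 674057/110 ≈ 6127.8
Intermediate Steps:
B(v) = 20 (B(v) = 4*5 = 20)
J = 159/55 (J = -159/(-55) = -159*(-1/55) = 159/55 ≈ 2.8909)
G = 29 (G = -3 + 4*8 = -3 + 32 = 29)
H(O) = -O*(159/55 + O)/4 (H(O) = -(O + O)*(O + 159/55)/8 = -2*O*(159/55 + O)/8 = -O*(159/55 + O)/4)
H(G) - (-6379 + B(116)) = -1/220*29*(159 + 55*29) - (-6379 + 20) = -1/220*29*(159 + 1595) - 1*(-6359) = -1/220*29*1754 + 6359 = -25433/110 + 6359 = 674057/110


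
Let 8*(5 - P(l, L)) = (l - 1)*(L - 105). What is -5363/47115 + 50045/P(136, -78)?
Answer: 3746050793/233172135 ≈ 16.066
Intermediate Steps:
P(l, L) = 5 - (-1 + l)*(-105 + L)/8 (P(l, L) = 5 - (l - 1)*(L - 105)/8 = 5 - (-1 + l)*(-105 + L)/8)
-5363/47115 + 50045/P(136, -78) = -5363/47115 + 50045/(-65/8 + (⅛)*(-78) + (105/8)*136 - ⅛*(-78)*136) = -5363*1/47115 + 50045/(-65/8 - 39/4 + 1785 + 1326) = -5363/47115 + 50045/(24745/8) = -5363/47115 + 50045*(8/24745) = -5363/47115 + 80072/4949 = 3746050793/233172135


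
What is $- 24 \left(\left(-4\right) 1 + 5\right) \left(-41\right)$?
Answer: $984$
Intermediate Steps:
$- 24 \left(\left(-4\right) 1 + 5\right) \left(-41\right) = - 24 \left(-4 + 5\right) \left(-41\right) = \left(-24\right) 1 \left(-41\right) = \left(-24\right) \left(-41\right) = 984$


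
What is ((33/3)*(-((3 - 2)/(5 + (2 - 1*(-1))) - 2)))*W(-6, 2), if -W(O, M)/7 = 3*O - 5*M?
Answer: 8085/2 ≈ 4042.5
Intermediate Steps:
W(O, M) = -21*O + 35*M (W(O, M) = -7*(3*O - 5*M) = -7*(-5*M + 3*O) = -21*O + 35*M)
((33/3)*(-((3 - 2)/(5 + (2 - 1*(-1))) - 2)))*W(-6, 2) = ((33/3)*(-((3 - 2)/(5 + (2 - 1*(-1))) - 2)))*(-21*(-6) + 35*2) = ((33*(1/3))*(-(1/(5 + (2 + 1)) - 2)))*(126 + 70) = (11*(-(1/(5 + 3) - 2)))*196 = (11*(-(1/8 - 2)))*196 = (11*(-1*(-15/8)))*196 = (11*(15/8))*196 = (165/8)*196 = 8085/2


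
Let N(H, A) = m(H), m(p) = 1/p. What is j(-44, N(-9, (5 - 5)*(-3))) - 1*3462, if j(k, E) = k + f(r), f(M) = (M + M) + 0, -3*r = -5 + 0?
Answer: -10508/3 ≈ -3502.7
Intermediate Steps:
r = 5/3 (r = -(-5 + 0)/3 = -⅓*(-5) = 5/3 ≈ 1.6667)
f(M) = 2*M (f(M) = 2*M + 0 = 2*M)
m(p) = 1/p
N(H, A) = 1/H
j(k, E) = 10/3 + k (j(k, E) = k + 2*(5/3) = k + 10/3 = 10/3 + k)
j(-44, N(-9, (5 - 5)*(-3))) - 1*3462 = (10/3 - 44) - 1*3462 = -122/3 - 3462 = -10508/3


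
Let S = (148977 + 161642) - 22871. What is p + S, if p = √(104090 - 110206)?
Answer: 287748 + 2*I*√1529 ≈ 2.8775e+5 + 78.205*I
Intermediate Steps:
p = 2*I*√1529 (p = √(-6116) = 2*I*√1529 ≈ 78.205*I)
S = 287748 (S = 310619 - 22871 = 287748)
p + S = 2*I*√1529 + 287748 = 287748 + 2*I*√1529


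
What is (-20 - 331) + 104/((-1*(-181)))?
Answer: -63427/181 ≈ -350.43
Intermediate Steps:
(-20 - 331) + 104/((-1*(-181))) = -351 + 104/181 = -63427/181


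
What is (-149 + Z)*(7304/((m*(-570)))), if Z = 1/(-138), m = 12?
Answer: 18774019/117990 ≈ 159.12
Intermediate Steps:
Z = -1/138 ≈ -0.0072464
(-149 + Z)*(7304/((m*(-570)))) = (-149 - 1/138)*(7304/((12*(-570)))) = -75096076/(69*(-6840)) = -75096076*(-1)/(69*6840) = -20563/138*(-913/855) = 18774019/117990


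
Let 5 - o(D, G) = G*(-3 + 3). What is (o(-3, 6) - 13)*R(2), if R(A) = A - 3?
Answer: 8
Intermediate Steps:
R(A) = -3 + A
o(D, G) = 5 (o(D, G) = 5 - G*(-3 + 3) = 5 - G*0 = 5 - 1*0 = 5 + 0 = 5)
(o(-3, 6) - 13)*R(2) = (5 - 13)*(-3 + 2) = -8*(-1) = 8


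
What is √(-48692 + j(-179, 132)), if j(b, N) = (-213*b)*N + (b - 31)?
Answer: √4983862 ≈ 2232.5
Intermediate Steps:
j(b, N) = -31 + b - 213*N*b (j(b, N) = -213*N*b + (-31 + b) = -31 + b - 213*N*b)
√(-48692 + j(-179, 132)) = √(-48692 + (-31 - 179 - 213*132*(-179))) = √(-48692 + (-31 - 179 + 5032764)) = √(-48692 + 5032554) = √4983862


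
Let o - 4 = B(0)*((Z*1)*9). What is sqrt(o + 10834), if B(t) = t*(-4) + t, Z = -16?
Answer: sqrt(10838) ≈ 104.11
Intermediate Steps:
B(t) = -3*t (B(t) = -4*t + t = -3*t)
o = 4 (o = 4 + (-3*0)*(-16*1*9) = 4 + 0*(-16*9) = 4 + 0*(-144) = 4 + 0 = 4)
sqrt(o + 10834) = sqrt(4 + 10834) = sqrt(10838)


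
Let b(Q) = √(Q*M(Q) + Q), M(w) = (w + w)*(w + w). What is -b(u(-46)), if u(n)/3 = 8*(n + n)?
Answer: -4*I*√2691145866 ≈ -2.0751e+5*I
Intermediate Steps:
M(w) = 4*w² (M(w) = (2*w)*(2*w) = 4*w²)
u(n) = 48*n (u(n) = 3*(8*(n + n)) = 3*(8*(2*n)) = 3*(16*n) = 48*n)
b(Q) = √(Q + 4*Q³) (b(Q) = √(Q*(4*Q²) + Q) = √(4*Q³ + Q) = √(Q + 4*Q³))
-b(u(-46)) = -√(48*(-46) + 4*(48*(-46))³) = -√(-2208 + 4*(-2208)³) = -√(-2208 + 4*(-10764582912)) = -√(-2208 - 43058331648) = -√(-43058333856) = -4*I*√2691145866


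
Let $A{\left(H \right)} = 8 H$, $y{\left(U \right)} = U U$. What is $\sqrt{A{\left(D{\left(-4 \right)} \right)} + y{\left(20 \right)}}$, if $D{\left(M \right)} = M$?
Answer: $4 \sqrt{23} \approx 19.183$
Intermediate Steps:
$y{\left(U \right)} = U^{2}$
$\sqrt{A{\left(D{\left(-4 \right)} \right)} + y{\left(20 \right)}} = \sqrt{8 \left(-4\right) + 20^{2}} = \sqrt{-32 + 400} = \sqrt{368} = 4 \sqrt{23}$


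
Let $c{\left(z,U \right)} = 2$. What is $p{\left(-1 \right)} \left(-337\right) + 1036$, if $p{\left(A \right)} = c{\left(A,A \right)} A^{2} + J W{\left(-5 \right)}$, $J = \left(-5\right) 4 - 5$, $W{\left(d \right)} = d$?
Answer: $-41763$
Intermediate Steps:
$J = -25$ ($J = -20 - 5 = -25$)
$p{\left(A \right)} = 125 + 2 A^{2}$ ($p{\left(A \right)} = 2 A^{2} - -125 = 2 A^{2} + 125 = 125 + 2 A^{2}$)
$p{\left(-1 \right)} \left(-337\right) + 1036 = \left(125 + 2 \left(-1\right)^{2}\right) \left(-337\right) + 1036 = \left(125 + 2 \cdot 1\right) \left(-337\right) + 1036 = \left(125 + 2\right) \left(-337\right) + 1036 = 127 \left(-337\right) + 1036 = -42799 + 1036 = -41763$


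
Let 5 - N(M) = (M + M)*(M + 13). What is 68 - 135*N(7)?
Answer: 37193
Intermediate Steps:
N(M) = 5 - 2*M*(13 + M) (N(M) = 5 - (M + M)*(M + 13) = 5 - 2*M*(13 + M))
68 - 135*N(7) = 68 - 135*(5 - 26*7 - 2*7**2) = 68 - 135*(5 - 182 - 2*49) = 68 - 135*(5 - 182 - 98) = 68 - 135*(-275) = 68 + 37125 = 37193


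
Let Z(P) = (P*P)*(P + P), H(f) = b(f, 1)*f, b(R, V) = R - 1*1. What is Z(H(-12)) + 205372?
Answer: 7798204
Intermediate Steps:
b(R, V) = -1 + R (b(R, V) = R - 1 = -1 + R)
H(f) = f*(-1 + f) (H(f) = (-1 + f)*f = f*(-1 + f))
Z(P) = 2*P**3 (Z(P) = P**2*(2*P) = 2*P**3)
Z(H(-12)) + 205372 = 2*(-12*(-1 - 12))**3 + 205372 = 2*(-12*(-13))**3 + 205372 = 2*156**3 + 205372 = 2*3796416 + 205372 = 7592832 + 205372 = 7798204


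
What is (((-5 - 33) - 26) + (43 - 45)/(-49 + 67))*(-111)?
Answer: 21349/3 ≈ 7116.3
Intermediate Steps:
(((-5 - 33) - 26) + (43 - 45)/(-49 + 67))*(-111) = ((-38 - 26) - 2/18)*(-111) = (-64 - 2*1/18)*(-111) = (-64 - 1/9)*(-111) = -577/9*(-111) = 21349/3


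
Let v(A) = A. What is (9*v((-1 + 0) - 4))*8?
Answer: -360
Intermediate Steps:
(9*v((-1 + 0) - 4))*8 = (9*((-1 + 0) - 4))*8 = (9*(-1 - 4))*8 = (9*(-5))*8 = -45*8 = -360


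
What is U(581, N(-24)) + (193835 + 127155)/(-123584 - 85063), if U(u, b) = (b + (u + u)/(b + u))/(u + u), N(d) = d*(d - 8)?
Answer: -143378303051/163531050543 ≈ -0.87677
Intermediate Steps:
N(d) = d*(-8 + d)
U(u, b) = (b + 2*u/(b + u))/(2*u) (U(u, b) = (b + (2*u)/(b + u))/((2*u)) = (b + 2*u/(b + u))*(1/(2*u)) = (b + 2*u/(b + u))/(2*u))
U(581, N(-24)) + (193835 + 127155)/(-123584 - 85063) = (1/2)*((-24*(-8 - 24))**2 + 2*581 - 24*(-8 - 24)*581)/(581*(-24*(-8 - 24) + 581)) + (193835 + 127155)/(-123584 - 85063) = (1/2)*(1/581)*((-24*(-32))**2 + 1162 - 24*(-32)*581)/(-24*(-32) + 581) + 320990/(-208647) = (1/2)*(1/581)*(768**2 + 1162 + 768*581)/(768 + 581) + 320990*(-1/208647) = (1/2)*(1/581)*(589824 + 1162 + 446208)/1349 - 320990/208647 = (1/2)*(1/581)*(1/1349)*1037194 - 320990/208647 = 518597/783769 - 320990/208647 = -143378303051/163531050543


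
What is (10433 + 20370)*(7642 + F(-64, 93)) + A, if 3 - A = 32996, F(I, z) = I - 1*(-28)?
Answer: 234254625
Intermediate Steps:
F(I, z) = 28 + I (F(I, z) = I + 28 = 28 + I)
A = -32993 (A = 3 - 1*32996 = 3 - 32996 = -32993)
(10433 + 20370)*(7642 + F(-64, 93)) + A = (10433 + 20370)*(7642 + (28 - 64)) - 32993 = 30803*(7642 - 36) - 32993 = 30803*7606 - 32993 = 234287618 - 32993 = 234254625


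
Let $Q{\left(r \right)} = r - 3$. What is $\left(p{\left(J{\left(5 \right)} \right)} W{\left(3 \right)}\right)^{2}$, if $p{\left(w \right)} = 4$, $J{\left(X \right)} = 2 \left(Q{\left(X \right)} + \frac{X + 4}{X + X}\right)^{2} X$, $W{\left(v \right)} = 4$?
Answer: $256$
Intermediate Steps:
$Q{\left(r \right)} = -3 + r$
$J{\left(X \right)} = 2 X \left(-3 + X + \frac{4 + X}{2 X}\right)^{2}$ ($J{\left(X \right)} = 2 \left(\left(-3 + X\right) + \frac{X + 4}{X + X}\right)^{2} X = 2 \left(\left(-3 + X\right) + \frac{4 + X}{2 X}\right)^{2} X = 2 \left(-3 + X + \frac{4 + X}{2 X}\right)^{2} X = 2 X \left(-3 + X + \frac{4 + X}{2 X}\right)^{2}$)
$\left(p{\left(J{\left(5 \right)} \right)} W{\left(3 \right)}\right)^{2} = \left(4 \cdot 4\right)^{2} = 16^{2} = 256$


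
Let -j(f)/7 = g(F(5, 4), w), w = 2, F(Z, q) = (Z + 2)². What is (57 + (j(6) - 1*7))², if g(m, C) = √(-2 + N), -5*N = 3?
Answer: 11863/5 - 140*I*√65 ≈ 2372.6 - 1128.7*I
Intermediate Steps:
N = -⅗ (N = -⅕*3 = -⅗ ≈ -0.60000)
F(Z, q) = (2 + Z)²
g(m, C) = I*√65/5 (g(m, C) = √(-2 - ⅗) = √(-13/5) = I*√65/5)
j(f) = -7*I*√65/5
(57 + (j(6) - 1*7))² = (57 + (-7*I*√65/5 - 1*7))² = (57 + (-7*I*√65/5 - 7))² = (57 + (-7 - 7*I*√65/5))² = (50 - 7*I*√65/5)²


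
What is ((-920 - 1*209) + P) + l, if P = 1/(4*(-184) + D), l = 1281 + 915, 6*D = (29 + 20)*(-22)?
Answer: 2931046/2747 ≈ 1067.0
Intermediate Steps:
D = -539/3 (D = ((29 + 20)*(-22))/6 = (49*(-22))/6 = (⅙)*(-1078) = -539/3 ≈ -179.67)
l = 2196
P = -3/2747 (P = 1/(4*(-184) - 539/3) = 1/(-736 - 539/3) = 1/(-2747/3) = -3/2747 ≈ -0.0010921)
((-920 - 1*209) + P) + l = ((-920 - 1*209) - 3/2747) + 2196 = ((-920 - 209) - 3/2747) + 2196 = (-1129 - 3/2747) + 2196 = -3101366/2747 + 2196 = 2931046/2747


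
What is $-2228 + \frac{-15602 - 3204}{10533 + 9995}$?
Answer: $- \frac{22877595}{10264} \approx -2228.9$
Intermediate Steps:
$-2228 + \frac{-15602 - 3204}{10533 + 9995} = -2228 - \frac{18806}{20528} = -2228 - \frac{9403}{10264} = - \frac{22877595}{10264}$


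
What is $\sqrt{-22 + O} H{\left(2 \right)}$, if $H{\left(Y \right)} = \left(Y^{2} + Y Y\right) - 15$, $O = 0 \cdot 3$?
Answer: $- 7 i \sqrt{22} \approx - 32.833 i$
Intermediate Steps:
$O = 0$
$H{\left(Y \right)} = -15 + 2 Y^{2}$ ($H{\left(Y \right)} = \left(Y^{2} + Y^{2}\right) - 15 = 2 Y^{2} - 15 = -15 + 2 Y^{2}$)
$\sqrt{-22 + O} H{\left(2 \right)} = \sqrt{-22 + 0} \left(-15 + 2 \cdot 2^{2}\right) = \sqrt{-22} \left(-15 + 2 \cdot 4\right) = i \sqrt{22} \left(-15 + 8\right) = i \sqrt{22} \left(-7\right) = - 7 i \sqrt{22}$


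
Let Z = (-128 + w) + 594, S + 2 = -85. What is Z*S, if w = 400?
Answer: -75342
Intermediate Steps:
S = -87 (S = -2 - 85 = -87)
Z = 866 (Z = (-128 + 400) + 594 = 272 + 594 = 866)
Z*S = 866*(-87) = -75342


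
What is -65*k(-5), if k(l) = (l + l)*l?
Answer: -3250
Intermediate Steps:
k(l) = 2*l² (k(l) = (2*l)*l = 2*l²)
-65*k(-5) = -130*(-5)² = -130*25 = -65*50 = -3250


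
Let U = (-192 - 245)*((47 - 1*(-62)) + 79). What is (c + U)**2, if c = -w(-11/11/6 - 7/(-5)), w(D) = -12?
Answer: 6747636736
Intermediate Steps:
c = 12 (c = -1*(-12) = 12)
U = -82156 (U = -437*((47 + 62) + 79) = -437*(109 + 79) = -437*188 = -82156)
(c + U)**2 = (12 - 82156)**2 = (-82144)**2 = 6747636736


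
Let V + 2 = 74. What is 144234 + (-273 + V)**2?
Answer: 184635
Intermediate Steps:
V = 72 (V = -2 + 74 = 72)
144234 + (-273 + V)**2 = 144234 + (-273 + 72)**2 = 144234 + (-201)**2 = 144234 + 40401 = 184635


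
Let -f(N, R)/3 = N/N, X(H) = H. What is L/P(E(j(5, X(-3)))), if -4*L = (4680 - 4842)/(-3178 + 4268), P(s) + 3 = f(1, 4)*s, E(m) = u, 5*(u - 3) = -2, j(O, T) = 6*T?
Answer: -3/872 ≈ -0.0034404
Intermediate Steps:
u = 13/5 (u = 3 + (1/5)*(-2) = 3 - 2/5 = 13/5 ≈ 2.6000)
f(N, R) = -3 (f(N, R) = -3*N/N = -3*1 = -3)
E(m) = 13/5
P(s) = -3 - 3*s
L = 81/2180 (L = -(4680 - 4842)/(4*(-3178 + 4268)) = -(-81)/(2*1090) = -1/4*(-81/545) = 81/2180 ≈ 0.037156)
L/P(E(j(5, X(-3)))) = 81/(2180*(-3 - 3*13/5)) = 81/(2180*(-3 - 39/5)) = 81/(2180*(-54/5)) = (81/2180)*(-5/54) = -3/872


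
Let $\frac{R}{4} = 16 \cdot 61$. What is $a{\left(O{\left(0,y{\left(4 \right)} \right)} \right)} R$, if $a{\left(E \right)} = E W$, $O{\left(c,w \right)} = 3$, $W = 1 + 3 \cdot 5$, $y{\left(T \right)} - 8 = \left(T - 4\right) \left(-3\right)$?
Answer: $187392$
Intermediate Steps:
$y{\left(T \right)} = 20 - 3 T$ ($y{\left(T \right)} = 8 + \left(T - 4\right) \left(-3\right) = 8 + \left(-4 + T\right) \left(-3\right) = 8 - \left(-12 + 3 T\right) = 20 - 3 T$)
$W = 16$ ($W = 1 + 15 = 16$)
$R = 3904$ ($R = 4 \cdot 16 \cdot 61 = 4 \cdot 976 = 3904$)
$a{\left(E \right)} = 16 E$ ($a{\left(E \right)} = E 16 = 16 E$)
$a{\left(O{\left(0,y{\left(4 \right)} \right)} \right)} R = 16 \cdot 3 \cdot 3904 = 48 \cdot 3904 = 187392$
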